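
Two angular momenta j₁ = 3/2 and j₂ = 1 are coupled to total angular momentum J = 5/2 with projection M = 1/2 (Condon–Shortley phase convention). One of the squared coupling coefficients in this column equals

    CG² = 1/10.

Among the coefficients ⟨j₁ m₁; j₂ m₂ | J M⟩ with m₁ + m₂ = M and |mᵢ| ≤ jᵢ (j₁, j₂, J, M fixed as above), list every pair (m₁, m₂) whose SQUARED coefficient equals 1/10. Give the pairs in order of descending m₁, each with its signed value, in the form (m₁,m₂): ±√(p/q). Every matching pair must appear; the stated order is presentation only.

Admissible pairs with m₁+m₂ = M = 1/2: (-1/2,1), (1/2,0), (3/2,-1)
  (m₁,m₂)=(3/2,-1): CG² = 1/10, CG = +√(1/10)   ← matches the target
  (m₁,m₂)=(1/2,0): CG² = 3/5, CG = +√(3/5)
  (m₁,m₂)=(-1/2,1): CG² = 3/10, CG = +√(3/10)
Pairs with CG² = 1/10: (3/2,-1): +√(1/10)

(3/2,-1): +√(1/10)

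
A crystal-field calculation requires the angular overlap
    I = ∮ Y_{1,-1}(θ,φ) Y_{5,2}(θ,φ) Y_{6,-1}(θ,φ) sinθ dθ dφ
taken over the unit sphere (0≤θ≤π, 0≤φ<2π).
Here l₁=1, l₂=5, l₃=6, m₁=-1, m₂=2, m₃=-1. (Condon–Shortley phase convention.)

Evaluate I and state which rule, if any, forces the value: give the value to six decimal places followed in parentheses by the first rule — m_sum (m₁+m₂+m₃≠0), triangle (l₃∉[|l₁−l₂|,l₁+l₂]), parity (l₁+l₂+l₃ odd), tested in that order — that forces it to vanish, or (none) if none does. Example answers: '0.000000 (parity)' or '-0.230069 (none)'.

m-sum 0 ✓  L=12 even ✓  4≤6≤6 ✓
Π(2lᵢ+1) = 3×11×13 = 429
triangle coeff Δ(1,5,6) = 1/858
Σ_t [0,0]: t=0:+1/14400 = 1/14400
(3j)²=6/143 [(1 5 6; 0 0 0)], sign=+1
Σ_t [0,0]: t=0:+1/60480 = 1/60480
(3j)²=5/429 [(1 5 6; -1 2 -1)], sign=-1
⇒ 4πI² = 30/143
I = (-1)√(30/143/(4π)) = -0.12920749
No selection rule forces the value: the integral is nonzero (none).

-0.129207 (none)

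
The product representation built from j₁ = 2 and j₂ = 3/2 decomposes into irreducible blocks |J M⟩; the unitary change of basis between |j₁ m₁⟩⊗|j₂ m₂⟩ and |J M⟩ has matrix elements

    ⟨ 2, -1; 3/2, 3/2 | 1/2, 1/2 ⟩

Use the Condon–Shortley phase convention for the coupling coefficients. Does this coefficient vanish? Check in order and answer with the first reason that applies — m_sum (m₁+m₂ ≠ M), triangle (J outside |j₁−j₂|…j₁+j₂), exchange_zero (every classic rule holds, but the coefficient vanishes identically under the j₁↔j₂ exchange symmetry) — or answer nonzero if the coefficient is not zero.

m-sum: m₁+m₂ = -1+3/2 = 1/2, M = 1/2  ✓
triangle: |j₁−j₂| = 1/2 ≤ J = 1/2 ≤ j₁+j₂ = 7/2  ✓
exchange: j₁≠j₂ or m₁≠m₂ — the exchange symmetry imposes no constraint here
value check: CG = −√(1/10) = -0.316228 ≠ 0

nonzero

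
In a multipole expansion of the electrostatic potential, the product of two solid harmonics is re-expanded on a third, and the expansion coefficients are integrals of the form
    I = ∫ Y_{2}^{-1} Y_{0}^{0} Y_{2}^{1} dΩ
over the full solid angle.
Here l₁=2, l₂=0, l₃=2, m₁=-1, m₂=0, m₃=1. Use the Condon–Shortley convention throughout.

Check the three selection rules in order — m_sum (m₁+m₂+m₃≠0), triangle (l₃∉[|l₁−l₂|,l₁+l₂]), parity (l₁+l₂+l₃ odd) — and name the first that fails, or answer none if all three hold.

m₁+m₂+m₃ = -1 + 0 + 1 = 0  ✓
triangle: |2−0|=2 ≤ l₃=2 ≤ 2+0=2  ✓
parity: l₁+l₂+l₃ = 4 is even  ✓

none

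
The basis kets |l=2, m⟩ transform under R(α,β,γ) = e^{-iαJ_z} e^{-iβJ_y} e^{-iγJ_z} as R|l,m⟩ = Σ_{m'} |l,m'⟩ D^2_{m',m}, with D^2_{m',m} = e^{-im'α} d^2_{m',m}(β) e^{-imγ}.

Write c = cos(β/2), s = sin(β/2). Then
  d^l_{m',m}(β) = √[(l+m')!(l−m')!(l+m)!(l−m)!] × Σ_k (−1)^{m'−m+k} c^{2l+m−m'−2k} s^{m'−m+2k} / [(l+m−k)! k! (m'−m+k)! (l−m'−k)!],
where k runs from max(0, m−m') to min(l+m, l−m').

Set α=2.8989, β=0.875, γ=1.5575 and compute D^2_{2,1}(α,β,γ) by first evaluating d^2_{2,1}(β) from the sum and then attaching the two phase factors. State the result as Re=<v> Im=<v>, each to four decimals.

Re=-0.3012 Im=0.5531

Split into d^2_{2,1}(β=0.8750) × two z-phases.
Half-angle: c=0.905814, s=0.423676. N=√(24·1·6·1)=12.000000
The bounds max(0,m−m')=0 and min(l+m,l−m')=0 give 1 term
  k=0: (−1)^1·12.0000/(6)·0.9058^3·0.4237^1 = -0.629768
d^2_{2,1}(0.8750) = -0.629768
D = (+0.884495+0.466549i)·(-0.629768)·(+0.013296-0.999912i) = -0.301198+0.553071i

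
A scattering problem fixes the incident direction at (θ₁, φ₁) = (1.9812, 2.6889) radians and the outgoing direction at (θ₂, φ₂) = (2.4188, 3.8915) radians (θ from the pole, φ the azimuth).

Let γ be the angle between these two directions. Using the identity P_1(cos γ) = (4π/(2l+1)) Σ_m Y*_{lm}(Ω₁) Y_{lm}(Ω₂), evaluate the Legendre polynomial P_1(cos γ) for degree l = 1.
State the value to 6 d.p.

0.517537

Term-by-term m-sum for l=1 (normalisation 4π/3 = 4.188790):
  [-1]  conj(Y_{1,-1})(Ω₁) = (-0.284893, 0.138567) ; Y_{1,-1}(Ω₂) = (-0.167233, 0.155765) ; Δ = (0.026060, -0.067549)
  [+0]  conj(Y_{1,0})(Ω₁) = (-0.194942, -0.000000) ; Y_{1,0}(Ω₂) = (-0.366433, 0.000000) ; Δ = (0.071433, 0.000000)
  [+1]  conj(Y_{1,1})(Ω₁) = (0.284893, 0.138567) ; Y_{1,1}(Ω₂) = (0.167233, 0.155765) ; Δ = (0.026060, 0.067549)
Σ over m = (0.123553, 0.000000); ×(4π/3) → (0.517537, 0.000000). Real part: 0.517537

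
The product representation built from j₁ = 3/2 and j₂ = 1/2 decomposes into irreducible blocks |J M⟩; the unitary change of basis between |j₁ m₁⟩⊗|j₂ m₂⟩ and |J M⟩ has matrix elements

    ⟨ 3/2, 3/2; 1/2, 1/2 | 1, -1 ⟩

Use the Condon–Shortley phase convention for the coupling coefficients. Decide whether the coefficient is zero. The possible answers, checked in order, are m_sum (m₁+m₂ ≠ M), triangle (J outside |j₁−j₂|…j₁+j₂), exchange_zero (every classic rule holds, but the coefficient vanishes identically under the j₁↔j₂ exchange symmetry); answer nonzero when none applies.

m_sum

m-sum: m₁+m₂ = 3/2+1/2 = 2, M = -1  ✗ ⇒ coefficient is 0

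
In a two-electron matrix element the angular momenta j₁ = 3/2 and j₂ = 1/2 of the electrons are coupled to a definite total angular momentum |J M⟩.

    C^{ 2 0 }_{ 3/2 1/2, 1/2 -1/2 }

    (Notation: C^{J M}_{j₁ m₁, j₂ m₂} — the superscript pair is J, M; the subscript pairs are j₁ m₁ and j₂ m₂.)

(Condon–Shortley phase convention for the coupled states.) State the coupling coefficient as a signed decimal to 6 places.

triangle: 0!*3!*1!/5! = 6/120
(j±m)!: 2!*1!*0!*1!*2!*2! = 8
prefactor² = (2J+1)*Δ*N² = 2
  k=0: +1/(0!*0!*1!*0!*2!*1!) = 1/2
Σ = 1/2  ⇒  CG² = 2*(1/2)² = 1/2
CG = +√(1/2) = +0.707107

+√(1/2) ≈ +0.707107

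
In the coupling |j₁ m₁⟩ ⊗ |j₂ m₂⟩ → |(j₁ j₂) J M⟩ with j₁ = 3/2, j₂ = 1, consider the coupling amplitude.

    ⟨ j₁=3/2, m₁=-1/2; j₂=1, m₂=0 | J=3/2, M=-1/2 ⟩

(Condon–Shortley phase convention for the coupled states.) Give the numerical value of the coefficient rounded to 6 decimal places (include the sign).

−√(1/15) ≈ -0.258199

triangle: 1!×2!×1!/5! = 2/120
(j±m)!: 1!×2!×1!×1!×1!×2! = 4
prefactor² = (2J+1)×Δ×N² = 4/15
  k=0: +1/(0!×1!×2!×1!×0!×0!) = 1/2
  k=1: −1/(1!×0!×1!×0!×1!×1!) = -1
Σ = -1/2  ⇒  CG² = 4/15×(-1/2)² = 1/15
CG = −√(1/15) = -0.258199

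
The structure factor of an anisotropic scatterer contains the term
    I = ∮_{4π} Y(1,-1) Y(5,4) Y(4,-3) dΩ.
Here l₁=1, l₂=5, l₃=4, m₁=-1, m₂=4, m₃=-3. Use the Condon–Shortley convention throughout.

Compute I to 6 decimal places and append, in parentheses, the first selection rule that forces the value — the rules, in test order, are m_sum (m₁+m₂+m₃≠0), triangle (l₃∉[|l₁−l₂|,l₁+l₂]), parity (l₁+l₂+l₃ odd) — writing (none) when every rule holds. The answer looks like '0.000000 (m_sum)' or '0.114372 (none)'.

Checks pass: Σm=0; 10 even; l₃=4∈[4,6].
(2·1+1)(2·5+1)(2·4+1) = 297
Δ: 2! 0! 8! / 11! → 1/495
sum: t=1:−1/576 = -1/576
3j²(1 5 4; 0 0 0) = Δ·Π!·Σ² = 5/99  (sign -1)
sum: t=2:+1/10080 = 1/10080
3j²(1 5 4; -1 4 -3) = Δ·Π!·Σ² = 4/55  (sign -1)
combine: 4πI² = 297·5/99·4/55 = 12/11
take √, sign +1: I = 0.29463840
No selection rule forces the value: the integral is nonzero (none).

0.294638 (none)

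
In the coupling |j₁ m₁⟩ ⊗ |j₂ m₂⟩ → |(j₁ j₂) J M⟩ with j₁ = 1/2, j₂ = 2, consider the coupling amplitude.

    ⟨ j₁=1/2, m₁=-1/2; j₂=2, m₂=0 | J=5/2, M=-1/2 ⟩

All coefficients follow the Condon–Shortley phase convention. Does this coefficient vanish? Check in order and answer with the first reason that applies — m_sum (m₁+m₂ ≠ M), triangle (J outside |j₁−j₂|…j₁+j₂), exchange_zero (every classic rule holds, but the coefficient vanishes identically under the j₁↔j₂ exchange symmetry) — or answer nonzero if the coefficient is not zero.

nonzero

m-sum: m₁+m₂ = -1/2+0 = -1/2, M = -1/2  ✓
triangle: |j₁−j₂| = 3/2 ≤ J = 5/2 ≤ j₁+j₂ = 5/2  ✓
exchange: j₁≠j₂ or m₁≠m₂ — the exchange symmetry imposes no constraint here
value check: CG = +√(3/5) = +0.774597 ≠ 0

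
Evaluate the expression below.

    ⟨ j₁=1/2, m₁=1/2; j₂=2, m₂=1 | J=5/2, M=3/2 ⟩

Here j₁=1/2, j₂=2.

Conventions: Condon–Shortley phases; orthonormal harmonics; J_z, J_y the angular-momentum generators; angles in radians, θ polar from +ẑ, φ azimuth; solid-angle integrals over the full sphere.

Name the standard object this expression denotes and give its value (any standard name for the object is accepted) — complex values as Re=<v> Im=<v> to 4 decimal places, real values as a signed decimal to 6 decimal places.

This is a Clebsch–Gordan (vector-coupling) coefficient.
j₁+j₂−J=0  J+j₁−j₂=1  J−j₁+j₂=4  j₁+j₂+J+1=6
(j₁±m₁, j₂±m₂, J±M) = (1,0,3,1,4,1)
P² = 144/5
sum k=0..0:
  [0] +1/6 = 1/6
S = 1/6
C² = P²·S² = 4/5 ; C = +0.894427

Clebsch–Gordan coefficient, +√(4/5) ≈ +0.894427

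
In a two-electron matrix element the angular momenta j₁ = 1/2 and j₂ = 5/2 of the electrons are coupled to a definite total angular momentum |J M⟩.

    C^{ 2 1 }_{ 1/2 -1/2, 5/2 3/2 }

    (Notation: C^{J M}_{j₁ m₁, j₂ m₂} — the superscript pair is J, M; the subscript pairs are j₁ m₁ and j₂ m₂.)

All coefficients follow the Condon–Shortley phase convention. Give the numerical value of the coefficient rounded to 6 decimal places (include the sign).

−√(2/3) ≈ -0.816497

triangle: 1!*0!*4!/6! = 24/720
(j±m)!: 0!*1!*4!*1!*3!*1! = 144
prefactor² = (2J+1)*Δ*N² = 24
  k=1: −1/(1!*0!*0!*3!*0!*1!) = -1/6
Σ = -1/6  ⇒  CG² = 24*(-1/6)² = 2/3
CG = −√(2/3) = -0.816497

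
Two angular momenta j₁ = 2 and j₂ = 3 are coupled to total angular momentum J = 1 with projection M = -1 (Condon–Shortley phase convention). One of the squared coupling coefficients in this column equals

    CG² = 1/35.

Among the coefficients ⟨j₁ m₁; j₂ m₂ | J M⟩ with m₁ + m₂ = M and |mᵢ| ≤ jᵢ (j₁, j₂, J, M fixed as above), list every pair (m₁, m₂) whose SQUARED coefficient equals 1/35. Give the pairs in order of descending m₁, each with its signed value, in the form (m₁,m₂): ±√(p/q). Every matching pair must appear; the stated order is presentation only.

Admissible pairs with m₁+m₂ = M = -1: (-2,1), (-1,0), (0,-1), (1,-2), (2,-3)
  (m₁,m₂)=(2,-3): CG² = 3/7, CG = +√(3/7)
  (m₁,m₂)=(1,-2): CG² = 2/7, CG = −√(2/7)
  (m₁,m₂)=(0,-1): CG² = 6/35, CG = +√(6/35)
  (m₁,m₂)=(-1,0): CG² = 3/35, CG = −√(3/35)
  (m₁,m₂)=(-2,1): CG² = 1/35, CG = +√(1/35)   ← matches the target
Pairs with CG² = 1/35: (-2,1): +√(1/35)

(-2,1): +√(1/35)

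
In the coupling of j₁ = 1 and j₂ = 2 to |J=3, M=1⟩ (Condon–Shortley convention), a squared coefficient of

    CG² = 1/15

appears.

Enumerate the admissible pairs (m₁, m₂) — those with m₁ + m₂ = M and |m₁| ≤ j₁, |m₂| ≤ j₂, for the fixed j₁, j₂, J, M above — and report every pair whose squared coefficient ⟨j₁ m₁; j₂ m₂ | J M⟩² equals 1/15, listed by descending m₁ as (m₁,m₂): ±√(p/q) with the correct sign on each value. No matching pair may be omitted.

Admissible pairs with m₁+m₂ = M = 1: (-1,2), (0,1), (1,0)
  (m₁,m₂)=(1,0): CG² = 2/5, CG = +√(2/5)
  (m₁,m₂)=(0,1): CG² = 8/15, CG = +√(8/15)
  (m₁,m₂)=(-1,2): CG² = 1/15, CG = +√(1/15)   ← matches the target
Pairs with CG² = 1/15: (-1,2): +√(1/15)

(-1,2): +√(1/15)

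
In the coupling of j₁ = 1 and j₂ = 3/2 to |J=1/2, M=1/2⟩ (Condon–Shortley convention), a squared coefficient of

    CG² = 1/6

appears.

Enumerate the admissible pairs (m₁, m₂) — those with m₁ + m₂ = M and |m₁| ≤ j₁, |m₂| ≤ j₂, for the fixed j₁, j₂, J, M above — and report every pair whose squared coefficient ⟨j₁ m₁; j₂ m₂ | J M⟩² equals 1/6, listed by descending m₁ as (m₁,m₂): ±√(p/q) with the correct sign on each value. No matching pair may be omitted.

Admissible pairs with m₁+m₂ = M = 1/2: (-1,3/2), (0,1/2), (1,-1/2)
  (m₁,m₂)=(1,-1/2): CG² = 1/6, CG = +√(1/6)   ← matches the target
  (m₁,m₂)=(0,1/2): CG² = 1/3, CG = −√(1/3)
  (m₁,m₂)=(-1,3/2): CG² = 1/2, CG = +√(1/2)
Pairs with CG² = 1/6: (1,-1/2): +√(1/6)

(1,-1/2): +√(1/6)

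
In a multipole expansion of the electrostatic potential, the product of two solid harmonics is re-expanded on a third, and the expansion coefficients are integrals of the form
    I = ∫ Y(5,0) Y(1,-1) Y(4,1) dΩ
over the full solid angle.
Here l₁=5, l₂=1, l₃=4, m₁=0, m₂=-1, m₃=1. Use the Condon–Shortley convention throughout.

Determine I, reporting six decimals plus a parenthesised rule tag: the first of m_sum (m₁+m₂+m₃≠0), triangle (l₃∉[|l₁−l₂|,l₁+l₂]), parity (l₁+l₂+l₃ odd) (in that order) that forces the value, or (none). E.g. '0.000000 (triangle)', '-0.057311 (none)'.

Rules hold: Σm=0, L=10 even, 4≤4≤6.
N = 11·3·9 = 297
Δ = 2!·8!·0!/11! = 1/495
Racah Σ t=1..1: t=1:−1/576 = -1/576
⇒ 3j(5 1 4; 0 0 0)² = 5/99, sgn -1
Racah Σ t=0..0: t=0:+1/1440 = 1/1440
⇒ 3j(5 1 4; 0 -1 1)² = 2/99, sgn -1
4πI² = N·(3j₀)²·(3jₘ)² = 10/33
I = +1·√(0.30303/4π) = 0.15528807
No selection rule forces the value: the integral is nonzero (none).

0.155288 (none)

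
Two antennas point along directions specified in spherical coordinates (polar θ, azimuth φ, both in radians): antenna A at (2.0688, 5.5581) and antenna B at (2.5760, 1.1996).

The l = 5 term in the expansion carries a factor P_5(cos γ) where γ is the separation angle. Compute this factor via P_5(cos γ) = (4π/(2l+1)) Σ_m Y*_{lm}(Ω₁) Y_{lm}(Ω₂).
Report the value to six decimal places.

Expand P_5 via completeness: Σ_{m} conj(Y_{5,m}) at Ω₁ times Y_{5,m} at Ω₂ —
  m=-5: Y*=(-0.215028, 0.112996)  Y=(0.019689, 0.005772)  product (-0.004886, 0.000984)
  m=-4: Y*=(0.405556, 0.099784)  Y=(-0.008781, -0.101836)  product (0.006601, -0.042177)
  m=-3: Y*=(-0.140452, -0.203347)  Y=(-0.258725, 0.127286)  product (0.062222, 0.034733)
  m=-2: Y*=(0.023721, -0.195693)  Y=(0.344711, 0.316268)  product (0.070068, -0.059956)
  m=-1: Y*=(-0.231886, 0.205476)  Y=(0.105249, -0.270396)  product (0.031154, 0.084327)
  m=+0: Y*=(-0.128930, -0.000000)  Y=(0.285040, 0.000000)  product (-0.036750, -0.000000)
  m=+1: Y*=(0.231886, 0.205476)  Y=(-0.105249, -0.270396)  product (0.031154, -0.084327)
  m=+2: Y*=(0.023721, 0.195693)  Y=(0.344711, -0.316268)  product (0.070068, 0.059956)
  m=+3: Y*=(0.140452, -0.203347)  Y=(0.258725, 0.127286)  product (0.062222, -0.034733)
  m=+4: Y*=(0.405556, -0.099784)  Y=(-0.008781, 0.101836)  product (0.006601, 0.042177)
  m=+5: Y*=(0.215028, 0.112996)  Y=(-0.019689, 0.005772)  product (-0.004886, -0.000984)
Σ over m = (0.293568, -0.000000); ×(4π/11) → (0.335371, -0.000000). Real part: 0.335371

0.335371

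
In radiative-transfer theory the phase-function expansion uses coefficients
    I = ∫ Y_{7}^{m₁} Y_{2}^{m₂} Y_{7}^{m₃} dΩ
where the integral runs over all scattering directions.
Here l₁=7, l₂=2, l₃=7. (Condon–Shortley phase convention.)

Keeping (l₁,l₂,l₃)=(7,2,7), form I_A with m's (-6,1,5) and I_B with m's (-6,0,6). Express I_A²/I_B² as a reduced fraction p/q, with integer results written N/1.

Shared (l₁,l₂,l₃)=(7,2,7): N and (l;000)² cancel in I_A²/I_B².
A: Δ = 2!·12!·2!/17! = 1/185640; Racah Σ t=1..2: t=1:−1/958003200 t=2:+1/79833600 = 1/87091200; ⇒ 3j(7 2 7; -6 1 5)² = 121/4760, sgn +1
B: Δ = 2!·12!·2!/17! = 1/185640; Racah Σ t=1..2: t=1:−1/479001600 t=2:+1/159667200 = 1/239500800; ⇒ 3j(7 2 7; -6 0 6)² = 26/1785, sgn -1
I_A²/I_B² = (121/4760)/(26/1785) = 363/208

363/208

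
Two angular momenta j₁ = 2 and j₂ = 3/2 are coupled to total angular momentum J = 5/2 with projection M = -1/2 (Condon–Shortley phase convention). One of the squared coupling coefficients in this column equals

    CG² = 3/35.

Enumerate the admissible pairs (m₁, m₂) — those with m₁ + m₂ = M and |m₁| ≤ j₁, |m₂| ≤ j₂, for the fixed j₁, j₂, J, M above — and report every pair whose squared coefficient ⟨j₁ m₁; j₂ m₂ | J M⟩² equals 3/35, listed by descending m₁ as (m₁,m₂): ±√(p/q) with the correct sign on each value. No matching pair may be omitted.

(0,-1/2): +√(3/35)

Admissible pairs with m₁+m₂ = M = -1/2: (-2,3/2), (-1,1/2), (0,-1/2), (1,-3/2)
  (m₁,m₂)=(1,-3/2): CG² = 27/70, CG = +√(27/70)
  (m₁,m₂)=(0,-1/2): CG² = 3/35, CG = +√(3/35)   ← matches the target
  (m₁,m₂)=(-1,1/2): CG² = 5/14, CG = −√(5/14)
  (m₁,m₂)=(-2,3/2): CG² = 6/35, CG = −√(6/35)
Pairs with CG² = 3/35: (0,-1/2): +√(3/35)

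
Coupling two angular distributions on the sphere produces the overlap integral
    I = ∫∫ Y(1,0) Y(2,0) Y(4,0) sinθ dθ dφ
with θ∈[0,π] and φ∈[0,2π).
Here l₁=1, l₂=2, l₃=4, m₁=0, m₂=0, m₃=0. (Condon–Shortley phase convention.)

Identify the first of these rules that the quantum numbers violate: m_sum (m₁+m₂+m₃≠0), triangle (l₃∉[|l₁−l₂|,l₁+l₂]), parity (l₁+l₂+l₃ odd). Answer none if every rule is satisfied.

triangle

Σmᵢ = 0  ✓
l₃∈[|l₁−l₂|,l₁+l₂]=[1,3] required, l₃=4 fails  ✗
Σlᵢ = 7 ⇒ odd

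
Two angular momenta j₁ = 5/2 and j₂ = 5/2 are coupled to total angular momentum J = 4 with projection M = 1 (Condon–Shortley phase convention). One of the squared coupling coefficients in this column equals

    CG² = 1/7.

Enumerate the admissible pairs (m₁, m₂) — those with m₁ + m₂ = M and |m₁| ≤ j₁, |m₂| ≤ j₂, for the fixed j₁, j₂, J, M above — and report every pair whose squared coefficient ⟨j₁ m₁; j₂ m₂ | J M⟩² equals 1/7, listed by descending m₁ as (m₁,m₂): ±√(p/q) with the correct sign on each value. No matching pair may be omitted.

Admissible pairs with m₁+m₂ = M = 1: (-3/2,5/2), (-1/2,3/2), (1/2,1/2), (3/2,-1/2), (5/2,-3/2)
  (m₁,m₂)=(5/2,-3/2): CG² = 1/7, CG = +√(1/7)   ← matches the target
  (m₁,m₂)=(3/2,-1/2): CG² = 5/14, CG = +√(5/14)
  (m₁,m₂)=(1/2,1/2): CG² = 0/1, CG = 0
  (m₁,m₂)=(-1/2,3/2): CG² = 5/14, CG = −√(5/14)
  (m₁,m₂)=(-3/2,5/2): CG² = 1/7, CG = −√(1/7)   ← matches the target
Pairs with CG² = 1/7: (5/2,-3/2): +√(1/7); (-3/2,5/2): −√(1/7)

(5/2,-3/2): +√(1/7); (-3/2,5/2): −√(1/7)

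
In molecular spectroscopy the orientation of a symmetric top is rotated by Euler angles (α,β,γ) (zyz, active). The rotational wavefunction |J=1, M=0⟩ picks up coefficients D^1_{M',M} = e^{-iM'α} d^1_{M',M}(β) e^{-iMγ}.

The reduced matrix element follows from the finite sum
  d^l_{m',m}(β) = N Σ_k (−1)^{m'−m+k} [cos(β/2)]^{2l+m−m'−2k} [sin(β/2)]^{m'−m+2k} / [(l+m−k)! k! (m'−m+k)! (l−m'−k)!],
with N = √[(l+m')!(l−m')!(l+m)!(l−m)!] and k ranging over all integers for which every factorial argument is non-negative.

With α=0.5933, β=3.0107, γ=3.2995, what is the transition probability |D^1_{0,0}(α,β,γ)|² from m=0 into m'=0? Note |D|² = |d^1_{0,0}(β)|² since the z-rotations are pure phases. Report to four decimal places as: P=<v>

P=0.9830

First d^1_{0,0}(β=3.0107), then the phase factors e^{-i(0)α} and e^{-i(0)γ}:
c=cos(3.010700/2)=0.065400, s=sin(3.010700/2)=0.997859; N=√[1·1·1·1]=1.000000
Admissible k: 0..1 (factorial args all ≥0)
  k=0: (−1)^0·1.0000/(1)·0.0654^2·0.9979^0 = +0.004277
  k=1: (−1)^1·1.0000/(1)·0.0654^0·0.9979^2 = -0.995723
d^1_{0,0}(3.0107) = +0.004277 -0.995723 = -0.991446
|D^1_{0,0}|² = |d^1_{0,0}(β)|² = (-0.991446)² = 0.982965 (the z-rotation phases have unit modulus)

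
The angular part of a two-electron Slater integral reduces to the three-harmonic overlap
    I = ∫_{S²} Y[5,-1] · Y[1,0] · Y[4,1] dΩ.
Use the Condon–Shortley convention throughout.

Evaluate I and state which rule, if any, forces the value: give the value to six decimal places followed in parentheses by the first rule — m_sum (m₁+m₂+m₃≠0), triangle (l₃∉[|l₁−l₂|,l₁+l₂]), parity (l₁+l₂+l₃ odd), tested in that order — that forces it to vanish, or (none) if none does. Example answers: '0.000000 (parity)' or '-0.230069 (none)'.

-0.240571 (none)

m-sum 0 ✓  L=10 even ✓  4≤4≤6 ✓
Π(2lᵢ+1) = 11×3×9 = 297
triangle coeff Δ(5,1,4) = 1/495
Σ_t [1,1]: t=1:−1/576 = -1/576
(3j)²=5/99 [(5 1 4; 0 0 0)], sign=-1
Σ_t [1,1]: t=1:−1/720 = -1/720
(3j)²=8/165 [(5 1 4; -1 0 1)], sign=+1
⇒ 4πI² = 8/11
I = (-1)√(8/11/(4π)) = -0.24057125
No selection rule forces the value: the integral is nonzero (none).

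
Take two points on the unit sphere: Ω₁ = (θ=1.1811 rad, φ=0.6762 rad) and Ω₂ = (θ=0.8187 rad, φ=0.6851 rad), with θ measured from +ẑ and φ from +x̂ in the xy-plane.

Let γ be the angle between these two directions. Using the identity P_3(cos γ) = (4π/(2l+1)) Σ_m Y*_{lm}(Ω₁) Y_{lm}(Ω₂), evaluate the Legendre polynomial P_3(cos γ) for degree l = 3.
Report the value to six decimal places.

Expand P_3 via completeness: Σ_{m} conj(Y_{3,m}) at Ω₁ times Y_{3,m} at Ω₂ —
  term(m=-3) = +0.053638-0.001432i   from Y*(Ω₁)=-0.145959+0.296233i, Y(Ω₂)=-0.075678-0.143779i
  term(m=-2) = +0.123677-0.002202i   from Y*(Ω₁)=+0.071981+0.324331i, Y(Ω₂)=+0.074188-0.364863i
  term(m=-1) = -0.026189+0.000233i   from Y*(Ω₁)=-0.064903-0.052078i, Y(Ω₂)=+0.243720-0.199152i
  term(m=+0) = +0.054876+0.000000i   from Y*(Ω₁)=-0.323008-0.000000i, Y(Ω₂)=-0.169891+0.000000i
  term(m=+1) = -0.026189-0.000233i   from Y*(Ω₁)=+0.064903-0.052078i, Y(Ω₂)=-0.243720-0.199152i
  term(m=+2) = +0.123677+0.002202i   from Y*(Ω₁)=+0.071981-0.324331i, Y(Ω₂)=+0.074188+0.364863i
  term(m=+3) = +0.053638+0.001432i   from Y*(Ω₁)=+0.145959+0.296233i, Y(Ω₂)=+0.075678-0.143779i
Accumulated sum +0.357126+0.000000i; after 4π/(2l+1) scaling, +0.641112+0.000000i ⇒ P_3 = 0.641112

0.641112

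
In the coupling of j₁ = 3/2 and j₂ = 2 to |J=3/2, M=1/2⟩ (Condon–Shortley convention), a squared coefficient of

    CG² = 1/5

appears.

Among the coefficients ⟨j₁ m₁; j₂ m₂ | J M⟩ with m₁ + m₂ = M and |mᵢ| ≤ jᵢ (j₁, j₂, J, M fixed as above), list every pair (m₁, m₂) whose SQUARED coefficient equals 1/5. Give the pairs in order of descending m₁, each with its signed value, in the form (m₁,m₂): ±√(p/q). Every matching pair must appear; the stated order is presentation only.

(1/2,0): −√(1/5)

Admissible pairs with m₁+m₂ = M = 1/2: (-3/2,2), (-1/2,1), (1/2,0), (3/2,-1)
  (m₁,m₂)=(3/2,-1): CG² = 2/5, CG = +√(2/5)
  (m₁,m₂)=(1/2,0): CG² = 1/5, CG = −√(1/5)   ← matches the target
  (m₁,m₂)=(-1/2,1): CG² = 0/1, CG = 0
  (m₁,m₂)=(-3/2,2): CG² = 2/5, CG = +√(2/5)
Pairs with CG² = 1/5: (1/2,0): −√(1/5)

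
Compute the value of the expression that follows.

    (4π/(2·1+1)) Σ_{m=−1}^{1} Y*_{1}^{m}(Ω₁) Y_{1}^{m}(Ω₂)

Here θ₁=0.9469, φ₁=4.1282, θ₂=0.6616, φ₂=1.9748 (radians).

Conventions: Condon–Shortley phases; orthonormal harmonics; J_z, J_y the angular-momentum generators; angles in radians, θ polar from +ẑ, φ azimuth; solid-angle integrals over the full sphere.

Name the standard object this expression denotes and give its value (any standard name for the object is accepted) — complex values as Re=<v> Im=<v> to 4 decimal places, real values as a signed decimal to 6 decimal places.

Legendre polynomial (addition theorem), +0.186592

This sum is the spherical-harmonic addition theorem: it equals the Legendre polynomial P_l(cos γ) of the angle γ between the two directions.
Addition theorem: P_1(cos γ) = (4π/3) Σ_m Y*_{lm}(Ω₁) Y_{lm}(Ω₂), m = −1…1:
  term(m=-1) = (-0.032748, 0.049701)   from Y*(Ω₁)=(-0.154650, -0.233903), Y(Ω₂)=(-0.083442, -0.195176)
  term(m=+0) = (0.110042, 0.000000)   from Y*(Ω₁)=(0.285443, -0.000000), Y(Ω₂)=(0.385512, 0.000000)
  term(m=+1) = (-0.032748, -0.049701)   from Y*(Ω₁)=(0.154650, -0.233903), Y(Ω₂)=(0.083442, -0.195176)
Accumulated sum (0.044546, 0.000000); after 4π/(2l+1) scaling, (0.186592, 0.000000) ⇒ P_1 = 0.186592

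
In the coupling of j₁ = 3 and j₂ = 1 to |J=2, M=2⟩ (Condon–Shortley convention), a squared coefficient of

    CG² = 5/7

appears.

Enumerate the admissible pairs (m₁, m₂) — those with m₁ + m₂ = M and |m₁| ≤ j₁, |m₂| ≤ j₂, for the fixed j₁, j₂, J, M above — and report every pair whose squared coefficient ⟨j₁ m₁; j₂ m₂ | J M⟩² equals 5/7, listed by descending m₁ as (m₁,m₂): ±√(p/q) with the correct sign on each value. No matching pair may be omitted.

Admissible pairs with m₁+m₂ = M = 2: (1,1), (2,0), (3,-1)
  (m₁,m₂)=(3,-1): CG² = 5/7, CG = +√(5/7)   ← matches the target
  (m₁,m₂)=(2,0): CG² = 5/21, CG = −√(5/21)
  (m₁,m₂)=(1,1): CG² = 1/21, CG = +√(1/21)
Pairs with CG² = 5/7: (3,-1): +√(5/7)

(3,-1): +√(5/7)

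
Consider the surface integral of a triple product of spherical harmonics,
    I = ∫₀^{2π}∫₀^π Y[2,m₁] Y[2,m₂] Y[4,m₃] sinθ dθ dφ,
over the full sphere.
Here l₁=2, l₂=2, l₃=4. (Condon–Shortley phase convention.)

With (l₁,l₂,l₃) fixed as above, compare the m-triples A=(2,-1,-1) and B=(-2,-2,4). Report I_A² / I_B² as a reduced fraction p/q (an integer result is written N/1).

Same 2,2,4: normalisation and zero-m 3j drop out of the ratio.
A: Δ: 0! 4! 4! / 9! → 1/630; sum: t=0:+1/144 = 1/144; 3j²(2 2 4; 2 -1 -1) = Δ·Π!·Σ² = 1/126  (sign -1)
B: Δ: 0! 4! 4! / 9! → 1/630; sum: t=0:+1/576 = 1/576; 3j²(2 2 4; -2 -2 4) = Δ·Π!·Σ² = 1/9  (sign +1)
I_A²/I_B² = (1/126)/(1/9) = 1/14

1/14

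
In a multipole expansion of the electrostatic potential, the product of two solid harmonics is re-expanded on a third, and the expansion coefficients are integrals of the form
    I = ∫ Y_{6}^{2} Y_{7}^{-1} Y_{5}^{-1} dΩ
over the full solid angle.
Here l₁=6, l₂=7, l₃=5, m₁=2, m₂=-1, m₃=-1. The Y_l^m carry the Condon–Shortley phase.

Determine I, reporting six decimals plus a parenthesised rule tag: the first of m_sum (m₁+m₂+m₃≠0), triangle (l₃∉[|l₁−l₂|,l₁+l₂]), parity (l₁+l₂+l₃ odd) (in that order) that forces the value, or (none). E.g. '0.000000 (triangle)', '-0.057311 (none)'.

0.103809 (none)

Rules hold: Σm=0, L=18 even, 1≤5≤13.
N = 13·15·11 = 2145
Δ = 8!·4!·6!/19! = 1/174594420
Racah Σ t=2..6: t=2:+1/4147200 t=3:−1/207360 t=4:+1/82944 t=5:−1/207360 t=6:+1/4147200 = 1/345600
⇒ 3j(6 7 5; 0 0 0)² = 420/46189, sgn -1
Racah Σ t=0..4: t=0:+1/696729600 t=1:−1/3628800 t=2:+1/276480 t=3:−1/155520 t=4:+1/663552 = -367/232243200
⇒ 3j(6 7 5; 2 -1 -1)² = 134689/19399380, sgn -1
4πI² = N·(3j₀)²·(3jₘ)² = 2020335/14919047
I = +1·√(0.13542/4π) = 0.10380929
No selection rule forces the value: the integral is nonzero (none).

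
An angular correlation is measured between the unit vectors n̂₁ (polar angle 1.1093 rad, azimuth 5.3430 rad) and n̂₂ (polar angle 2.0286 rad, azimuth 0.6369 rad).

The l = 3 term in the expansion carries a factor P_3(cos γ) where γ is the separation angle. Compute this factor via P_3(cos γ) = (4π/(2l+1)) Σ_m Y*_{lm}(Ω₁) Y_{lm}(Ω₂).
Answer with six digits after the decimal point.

Summing Y*_{l m}(θ₁,φ₁)·Y_{l m}(θ₂,φ₂) over m ∈ [−3, 3]; prefactor 4π/(2·3+1) = 1.795196:
  m=-3: Y*=(-0.284201, -0.094508)  Y=(-0.100402, -0.283921)  product (0.001702, 0.090179)
  m=-2: Y*=(-0.111151, -0.347501)  Y=(-0.106366, 0.347547)  product (0.132596, -0.001668)
  m=-1: Y*=(-0.001466, 0.002008)  Y=(-0.005424, 0.004012)  product (-0.000000, -0.000017)
  m=+0: Y*=(-0.333770, -0.000000)  Y=(0.333711, 0.000000)  product (-0.111383, -0.000000)
  m=+1: Y*=(0.001466, 0.002008)  Y=(0.005424, 0.004012)  product (-0.000000, 0.000017)
  m=+2: Y*=(-0.111151, 0.347501)  Y=(-0.106366, -0.347547)  product (0.132596, 0.001668)
  m=+3: Y*=(0.284201, -0.094508)  Y=(0.100402, -0.283921)  product (0.001702, -0.090179)
Total Σ_m = (0.157212, 0.000000). Multiply by 1.795196: (0.282226, 0.000000). P_3(cos γ) = 0.282226

0.282226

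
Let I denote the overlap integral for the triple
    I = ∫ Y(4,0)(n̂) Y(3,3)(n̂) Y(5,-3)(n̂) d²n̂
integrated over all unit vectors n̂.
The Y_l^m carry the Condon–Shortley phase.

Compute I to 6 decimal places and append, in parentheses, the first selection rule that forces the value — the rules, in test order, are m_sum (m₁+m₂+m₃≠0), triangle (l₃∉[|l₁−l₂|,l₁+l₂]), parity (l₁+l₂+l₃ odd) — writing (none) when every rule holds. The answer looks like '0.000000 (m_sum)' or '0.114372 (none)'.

0.196280 (none)

Checks pass: Σm=0; 12 even; l₃=5∈[1,7].
(2·4+1)(2·3+1)(2·5+1) = 693
Δ: 2! 6! 4! / 13! → 1/180180
sum: t=0:+1/576 t=1:−1/144 t=2:+1/576 = -1/288
3j²(4 3 5; 0 0 0) = Δ·Π!·Σ² = 20/1001  (sign +1)
sum: t=2:+1/2304 = 1/2304
3j²(4 3 5; 0 3 -3) = Δ·Π!·Σ² = 5/143  (sign +1)
combine: 4πI² = 693·20/1001·5/143 = 900/1859
take √, sign +1: I = 0.19628026
No selection rule forces the value: the integral is nonzero (none).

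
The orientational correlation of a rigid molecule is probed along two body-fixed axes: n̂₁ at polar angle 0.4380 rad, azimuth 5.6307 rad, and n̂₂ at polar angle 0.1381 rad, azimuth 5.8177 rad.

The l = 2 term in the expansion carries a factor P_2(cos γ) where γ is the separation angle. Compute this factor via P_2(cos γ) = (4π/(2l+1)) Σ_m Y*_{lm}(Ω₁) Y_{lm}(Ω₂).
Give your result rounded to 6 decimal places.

Summing Y*_{l m}(θ₁,φ₁)·Y_{l m}(θ₂,φ₂) over m ∈ [−2, 2]; prefactor 4π/(2·2+1) = 2.513274:
  m=-2: Y*=+0.018254-0.067045i  Y=+0.004371+0.005872i  product +0.000473-0.000186i
  m=-1: Y*=+0.235775-0.180163i  Y=+0.094130+0.047281i  product +0.030712-0.005811i
  m=+0: Y*=+0.460580-0.000000i  Y=+0.612852+0.000000i  product +0.282268+0.000000i
  m=+1: Y*=-0.235775-0.180163i  Y=-0.094130+0.047281i  product +0.030712+0.005811i
  m=+2: Y*=+0.018254+0.067045i  Y=+0.004371-0.005872i  product +0.000473+0.000186i
Accumulated sum +0.344638+0.000000i; after 4π/(2l+1) scaling, +0.866171+0.000000i ⇒ P_2 = 0.866171

0.866171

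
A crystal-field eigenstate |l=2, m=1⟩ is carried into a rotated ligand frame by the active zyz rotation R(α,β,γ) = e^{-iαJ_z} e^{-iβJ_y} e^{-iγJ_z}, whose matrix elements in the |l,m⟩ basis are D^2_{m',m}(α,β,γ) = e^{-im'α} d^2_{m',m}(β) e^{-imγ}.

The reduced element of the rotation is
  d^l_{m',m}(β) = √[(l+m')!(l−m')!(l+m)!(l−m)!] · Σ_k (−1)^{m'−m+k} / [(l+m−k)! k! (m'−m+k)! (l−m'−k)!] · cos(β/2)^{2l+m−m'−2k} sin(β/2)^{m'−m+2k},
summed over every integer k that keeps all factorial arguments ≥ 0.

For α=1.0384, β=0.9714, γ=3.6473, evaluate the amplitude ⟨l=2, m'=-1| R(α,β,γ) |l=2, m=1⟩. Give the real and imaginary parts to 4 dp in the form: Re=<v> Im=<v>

Re=-0.3995 Im=-0.2355

Split into d^2_{-1,1}(β=0.9714) × two z-phases.
Half-angle: c=0.884348, s=0.466828. N=√(1·6·6·1)=6.000000
k: max(0,(1)−(-1))=2 … min(2+(1),2−(-1))=3
  k=2: (−1)^0·6.0000/(2)·0.8843^2·0.4668^2 = +0.511306
  k=3: (−1)^1·6.0000/(6)·0.8843^0·0.4668^4 = -0.047493
d^2_{-1,1}(0.9714) = +0.511306 -0.047493 = +0.463813
D = (+0.507599+0.861593i)·(+0.463813)·(-0.874832+0.484426i) = -0.399549-0.235550i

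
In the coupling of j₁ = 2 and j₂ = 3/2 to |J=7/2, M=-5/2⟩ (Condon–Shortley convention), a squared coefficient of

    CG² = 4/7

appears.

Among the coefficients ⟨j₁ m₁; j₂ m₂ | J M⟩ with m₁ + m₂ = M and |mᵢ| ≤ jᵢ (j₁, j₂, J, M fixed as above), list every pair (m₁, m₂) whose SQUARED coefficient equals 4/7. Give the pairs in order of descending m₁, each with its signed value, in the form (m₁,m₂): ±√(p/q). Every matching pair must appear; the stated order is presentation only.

(-1,-3/2): +√(4/7)

Admissible pairs with m₁+m₂ = M = -5/2: (-2,-1/2), (-1,-3/2)
  (m₁,m₂)=(-1,-3/2): CG² = 4/7, CG = +√(4/7)   ← matches the target
  (m₁,m₂)=(-2,-1/2): CG² = 3/7, CG = +√(3/7)
Pairs with CG² = 4/7: (-1,-3/2): +√(4/7)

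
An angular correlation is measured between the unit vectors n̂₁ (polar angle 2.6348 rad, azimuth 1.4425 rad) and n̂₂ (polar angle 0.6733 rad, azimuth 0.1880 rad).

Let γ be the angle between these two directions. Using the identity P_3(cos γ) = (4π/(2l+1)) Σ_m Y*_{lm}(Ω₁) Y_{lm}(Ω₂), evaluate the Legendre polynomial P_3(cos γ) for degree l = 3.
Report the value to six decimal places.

0.372261

Expand P_3 via completeness: Σ_{m} conj(Y_{3,m}) at Ω₁ times Y_{3,m} at Ω₂ —
  m=-3: Y*=-0.017913-0.044219i  Y=+0.085496-0.054079i  product -0.003923-0.002812i
  m=-2: Y*=+0.203614-0.053423i  Y=+0.288962-0.114077i  product +0.052742-0.038665i
  m=-1: Y*=+0.056638+0.439040i  Y=+0.406997-0.077430i  product +0.057046+0.174302i
  m=+0: Y*=-0.268211-0.000000i  Y=+0.016281+0.000000i  product -0.004367-0.000000i
  m=+1: Y*=-0.056638+0.439040i  Y=-0.406997-0.077430i  product +0.057046-0.174302i
  m=+2: Y*=+0.203614+0.053423i  Y=+0.288962+0.114077i  product +0.052742+0.038665i
  m=+3: Y*=+0.017913-0.044219i  Y=-0.085496-0.054079i  product -0.003923+0.002812i
Σ over m = +0.207365-0.000000i; ×(4π/7) → +0.372261-0.000000i. Real part: 0.372261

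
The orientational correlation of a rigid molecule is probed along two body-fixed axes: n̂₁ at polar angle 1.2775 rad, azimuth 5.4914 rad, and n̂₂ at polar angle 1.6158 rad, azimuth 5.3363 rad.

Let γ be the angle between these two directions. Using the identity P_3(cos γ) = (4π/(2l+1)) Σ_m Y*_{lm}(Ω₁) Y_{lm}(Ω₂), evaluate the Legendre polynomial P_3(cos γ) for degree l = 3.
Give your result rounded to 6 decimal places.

Summing Y*_{l m}(θ₁,φ₁)·Y_{l m}(θ₂,φ₂) over m ∈ [−3, 3]; prefactor 4π/(2·3+1) = 1.795196:
  term(m=-3) = (0.136064, 0.068313)   from Y*(Ω₁)=(-0.263729, -0.253811), Y(Ω₂)=(-0.397264, 0.123296)
  term(m=-2) = (-0.011831, -0.003792)   from Y*(Ω₁)=(-0.003459, -0.270747), Y(Ω₂)=(0.014563, -0.043512)
  term(m=-1) = (0.056861, 0.008891)   from Y*(Ω₁)=(-0.126522, 0.128149), Y(Ω₂)=(-0.186706, -0.259376)
  term(m=+0) = (-0.013983, -0.000000)   from Y*(Ω₁)=(-0.278577, -0.000000), Y(Ω₂)=(0.050196, 0.000000)
  term(m=+1) = (0.056861, -0.008891)   from Y*(Ω₁)=(0.126522, 0.128149), Y(Ω₂)=(0.186706, -0.259376)
  term(m=+2) = (-0.011831, 0.003792)   from Y*(Ω₁)=(-0.003459, 0.270747), Y(Ω₂)=(0.014563, 0.043512)
  term(m=+3) = (0.136064, -0.068313)   from Y*(Ω₁)=(0.263729, -0.253811), Y(Ω₂)=(0.397264, 0.123296)
Total Σ_m = (0.348204, -0.000000). Multiply by 1.795196: (0.625095, -0.000000). P_3(cos γ) = 0.625095

0.625095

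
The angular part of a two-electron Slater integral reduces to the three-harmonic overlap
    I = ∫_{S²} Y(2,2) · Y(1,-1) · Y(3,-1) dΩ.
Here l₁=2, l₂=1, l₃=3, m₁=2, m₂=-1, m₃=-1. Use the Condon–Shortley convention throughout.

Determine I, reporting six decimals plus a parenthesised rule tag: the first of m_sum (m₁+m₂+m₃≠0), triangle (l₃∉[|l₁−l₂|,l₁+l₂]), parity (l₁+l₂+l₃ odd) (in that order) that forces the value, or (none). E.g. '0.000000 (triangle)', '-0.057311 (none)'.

-0.082589 (none)

Checks pass: Σm=0; 6 even; l₃=3∈[1,3].
(2·2+1)(2·1+1)(2·3+1) = 105
Δ: 0! 4! 2! / 7! → 1/105
sum: t=0:+1/4 = 1/4
3j²(2 1 3; 0 0 0) = Δ·Π!·Σ² = 3/35  (sign -1)
sum: t=0:+1/48 = 1/48
3j²(2 1 3; 2 -1 -1) = Δ·Π!·Σ² = 1/105  (sign +1)
combine: 4πI² = 105·3/35·1/105 = 3/35
take √, sign -1: I = -0.08258890
No selection rule forces the value: the integral is nonzero (none).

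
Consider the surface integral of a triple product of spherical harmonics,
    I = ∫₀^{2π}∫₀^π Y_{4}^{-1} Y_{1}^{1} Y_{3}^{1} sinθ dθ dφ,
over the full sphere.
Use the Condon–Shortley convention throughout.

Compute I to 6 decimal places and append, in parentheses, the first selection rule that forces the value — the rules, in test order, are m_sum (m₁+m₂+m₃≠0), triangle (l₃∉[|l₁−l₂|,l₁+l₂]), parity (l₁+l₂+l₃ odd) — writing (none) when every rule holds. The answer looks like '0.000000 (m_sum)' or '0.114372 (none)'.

Σmᵢ = 1 ≠ 0, so the φ-integral vanishes; I = 0

0.000000 (m_sum)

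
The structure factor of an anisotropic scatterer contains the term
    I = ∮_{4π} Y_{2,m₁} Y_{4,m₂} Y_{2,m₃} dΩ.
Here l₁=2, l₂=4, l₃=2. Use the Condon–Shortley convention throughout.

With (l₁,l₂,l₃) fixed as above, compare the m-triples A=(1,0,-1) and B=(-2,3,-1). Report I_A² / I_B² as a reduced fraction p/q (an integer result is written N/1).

16/35

Shared (l₁,l₂,l₃)=(2,4,2): N and (l;000)² cancel in I_A²/I_B².
A: Δ = 4!·0!·4!/9! = 1/630; Racah Σ t=1..1: t=1:−1/36 = -1/36; ⇒ 3j(2 4 2; 1 0 -1)² = 8/315, sgn +1
B: Δ = 4!·0!·4!/9! = 1/630; Racah Σ t=4..4: t=4:+1/144 = 1/144; ⇒ 3j(2 4 2; -2 3 -1)² = 1/18, sgn -1
I_A²/I_B² = (8/315)/(1/18) = 16/35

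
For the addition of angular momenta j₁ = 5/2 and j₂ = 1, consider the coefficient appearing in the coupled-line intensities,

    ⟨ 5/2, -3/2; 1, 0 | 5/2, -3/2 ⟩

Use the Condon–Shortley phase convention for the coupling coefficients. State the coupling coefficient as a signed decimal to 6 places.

j₁+j₂−J=1  J+j₁−j₂=4  J−j₁+j₂=1  j₁+j₂+J+1=7
(j₁±m₁, j₂±m₂, J±M) = (1,4,1,1,1,4)
P² = 576/35
sum k=0..1:
  [0] +1/24 = 1/24
  [1] −1/6 = -1/6
S = -1/8
C² = P²·S² = 9/35 ; C = -0.507093

−√(9/35) = -0.507093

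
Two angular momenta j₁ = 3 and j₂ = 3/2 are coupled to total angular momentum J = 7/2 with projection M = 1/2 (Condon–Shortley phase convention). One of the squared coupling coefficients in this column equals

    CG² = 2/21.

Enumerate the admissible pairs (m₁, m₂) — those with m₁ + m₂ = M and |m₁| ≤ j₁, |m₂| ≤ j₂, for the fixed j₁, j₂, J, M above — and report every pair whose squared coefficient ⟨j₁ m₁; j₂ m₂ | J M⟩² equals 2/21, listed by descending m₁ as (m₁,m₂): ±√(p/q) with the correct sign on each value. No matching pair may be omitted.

(0,1/2): −√(2/21)

Admissible pairs with m₁+m₂ = M = 1/2: (-1,3/2), (0,1/2), (1,-1/2), (2,-3/2)
  (m₁,m₂)=(2,-3/2): CG² = 5/21, CG = +√(5/21)
  (m₁,m₂)=(1,-1/2): CG² = 2/7, CG = +√(2/7)
  (m₁,m₂)=(0,1/2): CG² = 2/21, CG = −√(2/21)   ← matches the target
  (m₁,m₂)=(-1,3/2): CG² = 8/21, CG = −√(8/21)
Pairs with CG² = 2/21: (0,1/2): −√(2/21)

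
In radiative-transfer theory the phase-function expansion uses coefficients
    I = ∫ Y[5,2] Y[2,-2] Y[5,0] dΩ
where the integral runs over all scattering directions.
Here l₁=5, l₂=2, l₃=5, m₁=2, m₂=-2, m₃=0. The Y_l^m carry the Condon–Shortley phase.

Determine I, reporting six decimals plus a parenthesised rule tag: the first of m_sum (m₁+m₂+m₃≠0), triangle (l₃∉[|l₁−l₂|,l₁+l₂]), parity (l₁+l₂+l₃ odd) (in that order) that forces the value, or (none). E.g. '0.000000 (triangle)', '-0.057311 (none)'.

-0.191372 (none)

Rules hold: Σm=0, L=12 even, 3≤5≤7.
N = 11·5·11 = 605
Δ = 2!·8!·2!/13! = 1/38610
Racah Σ t=0..2: t=0:+1/2880 t=1:−1/576 t=2:+1/2880 = -1/960
⇒ 3j(5 2 5; 0 0 0)² = 10/429, sgn +1
Racah Σ t=0..0: t=0:+1/2880 = 1/2880
⇒ 3j(5 2 5; 2 -2 0)² = 14/429, sgn -1
4πI² = N·(3j₀)²·(3jₘ)² = 700/1521
I = -1·√(0.460224/4π) = -0.19137248
No selection rule forces the value: the integral is nonzero (none).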